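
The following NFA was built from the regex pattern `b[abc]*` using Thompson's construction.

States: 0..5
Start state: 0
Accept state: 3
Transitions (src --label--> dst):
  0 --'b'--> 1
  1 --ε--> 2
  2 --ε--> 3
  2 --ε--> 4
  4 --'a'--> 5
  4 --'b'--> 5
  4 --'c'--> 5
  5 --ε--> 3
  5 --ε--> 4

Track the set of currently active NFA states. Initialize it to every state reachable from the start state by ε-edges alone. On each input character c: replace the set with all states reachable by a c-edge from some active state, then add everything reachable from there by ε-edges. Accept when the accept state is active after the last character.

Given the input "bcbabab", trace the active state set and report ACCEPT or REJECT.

initial (ε-close {0}): {0}
'b' @ 1: {1,2,3,4}  (accept∈set)
'c' @ 2: {3,4,5}  (accept∈set)
'b' @ 3: {3,4,5}  (accept∈set)
'a' @ 4: {3,4,5}  (accept∈set)
'b' @ 5: {3,4,5}  (accept∈set)
'a' @ 6: {3,4,5}  (accept∈set)
'b' @ 7: {3,4,5}  (accept∈set)
after full input: {3,4,5}  (accept=3 in)

Answer: ACCEPT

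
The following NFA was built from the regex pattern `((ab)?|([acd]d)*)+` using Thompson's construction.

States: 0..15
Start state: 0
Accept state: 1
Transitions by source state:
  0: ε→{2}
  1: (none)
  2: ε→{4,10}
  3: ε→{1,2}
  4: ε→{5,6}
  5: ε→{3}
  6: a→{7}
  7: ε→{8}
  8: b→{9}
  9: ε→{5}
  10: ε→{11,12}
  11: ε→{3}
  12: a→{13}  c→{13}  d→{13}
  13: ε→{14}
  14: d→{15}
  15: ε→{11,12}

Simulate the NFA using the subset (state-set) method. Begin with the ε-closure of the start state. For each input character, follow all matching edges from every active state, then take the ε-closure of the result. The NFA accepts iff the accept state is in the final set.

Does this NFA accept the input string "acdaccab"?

Answer: REJECT

Derivation:
S₀ = ε-closure({0}) = {0,1,2,3,4,5,6,10,11,12}
'a' @ 1: {7,8,13,14}
'c' @ 2: {}  — no active states
rest 'daccab' ignored (set empty)
final: {}; accept 1 not in set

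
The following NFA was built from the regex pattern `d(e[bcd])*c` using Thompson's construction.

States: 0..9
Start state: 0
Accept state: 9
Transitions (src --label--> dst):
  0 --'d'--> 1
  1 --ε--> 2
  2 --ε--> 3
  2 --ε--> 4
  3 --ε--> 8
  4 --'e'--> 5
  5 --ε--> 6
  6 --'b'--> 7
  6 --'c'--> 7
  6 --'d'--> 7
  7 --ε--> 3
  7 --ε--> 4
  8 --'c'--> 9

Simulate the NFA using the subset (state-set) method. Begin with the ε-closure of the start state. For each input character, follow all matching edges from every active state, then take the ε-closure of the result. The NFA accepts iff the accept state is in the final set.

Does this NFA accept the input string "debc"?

Answer: ACCEPT

Derivation:
initial (ε-close {0}): {0}
'd' @ 1: {1,2,3,4,8}
'e' @ 2: {5,6}
'b' @ 3: {3,4,7,8}
'c' @ 4: {9}  (accept∈set)
after full input: {9}  (accept=9 in)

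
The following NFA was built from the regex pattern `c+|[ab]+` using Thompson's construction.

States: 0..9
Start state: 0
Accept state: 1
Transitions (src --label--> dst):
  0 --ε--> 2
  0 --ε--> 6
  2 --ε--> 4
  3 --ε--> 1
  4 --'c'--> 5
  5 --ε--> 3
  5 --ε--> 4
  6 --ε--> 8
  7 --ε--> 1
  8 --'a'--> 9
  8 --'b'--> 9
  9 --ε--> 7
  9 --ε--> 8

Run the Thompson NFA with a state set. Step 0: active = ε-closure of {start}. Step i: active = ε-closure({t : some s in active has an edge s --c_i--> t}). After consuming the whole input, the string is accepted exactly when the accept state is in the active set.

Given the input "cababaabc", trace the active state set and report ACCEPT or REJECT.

start: ε-closure({0}) = {0,2,4,6,8}
'c' @ 1: {1,3,4,5}  ✓accept
'a' @ 2: {}  — state set empty
rest 'babaabc' ignored (set empty)
end set {} — state 1 not in

Answer: REJECT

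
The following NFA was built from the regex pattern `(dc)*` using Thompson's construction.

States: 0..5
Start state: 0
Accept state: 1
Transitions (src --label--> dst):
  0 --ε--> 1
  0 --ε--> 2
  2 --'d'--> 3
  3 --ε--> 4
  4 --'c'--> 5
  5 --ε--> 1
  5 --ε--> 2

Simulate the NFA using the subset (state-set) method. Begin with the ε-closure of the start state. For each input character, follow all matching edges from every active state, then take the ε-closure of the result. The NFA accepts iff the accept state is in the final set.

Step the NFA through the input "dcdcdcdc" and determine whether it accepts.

S₀ = ε-closure({0}) = {0,1,2}
'd' @ 1: {3,4}
'c' @ 2: {1,2,5}  ✓accept
'd' @ 3: {3,4}
'c' @ 4: {1,2,5}  ✓accept
'd' @ 5: {3,4}
'c' @ 6: {1,2,5}  ✓accept
'd' @ 7: {3,4}
'c' @ 8: {1,2,5}  ✓accept
after full input: {1,2,5}  (accept=1 in)

Answer: ACCEPT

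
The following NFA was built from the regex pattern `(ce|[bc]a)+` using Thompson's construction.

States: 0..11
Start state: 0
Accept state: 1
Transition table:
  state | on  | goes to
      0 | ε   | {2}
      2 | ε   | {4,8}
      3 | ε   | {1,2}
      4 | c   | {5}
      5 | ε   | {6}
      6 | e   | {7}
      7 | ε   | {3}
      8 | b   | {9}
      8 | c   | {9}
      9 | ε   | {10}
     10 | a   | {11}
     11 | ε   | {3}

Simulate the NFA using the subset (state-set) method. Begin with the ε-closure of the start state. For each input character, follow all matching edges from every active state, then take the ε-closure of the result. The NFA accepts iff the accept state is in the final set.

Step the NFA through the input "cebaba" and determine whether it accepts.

Answer: ACCEPT

Trace:
initial (ε-close {0}): {0,2,4,8}
'c' @ 1: {5,6,9,10}
'e' @ 2: {1,2,3,4,7,8}  [accepting]
'b' @ 3: {9,10}
'a' @ 4: {1,2,3,4,8,11}  [accepting]
'b' @ 5: {9,10}
'a' @ 6: {1,2,3,4,8,11}  [accepting]
end set {1,2,3,4,8,11} — state 1 in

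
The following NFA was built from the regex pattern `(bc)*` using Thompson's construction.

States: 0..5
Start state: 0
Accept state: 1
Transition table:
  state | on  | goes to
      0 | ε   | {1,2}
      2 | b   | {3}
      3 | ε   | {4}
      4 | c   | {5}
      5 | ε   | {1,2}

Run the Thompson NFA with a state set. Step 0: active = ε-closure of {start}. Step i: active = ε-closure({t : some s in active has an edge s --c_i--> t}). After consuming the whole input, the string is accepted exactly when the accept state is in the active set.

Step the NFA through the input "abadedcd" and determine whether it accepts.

Answer: REJECT

Steps:
S₀ = ε-closure({0}) = {0,1,2}
'a' @ 1: {}  — no active states
rest 'badedcd' ignored (set empty)
end set {} — state 1 not in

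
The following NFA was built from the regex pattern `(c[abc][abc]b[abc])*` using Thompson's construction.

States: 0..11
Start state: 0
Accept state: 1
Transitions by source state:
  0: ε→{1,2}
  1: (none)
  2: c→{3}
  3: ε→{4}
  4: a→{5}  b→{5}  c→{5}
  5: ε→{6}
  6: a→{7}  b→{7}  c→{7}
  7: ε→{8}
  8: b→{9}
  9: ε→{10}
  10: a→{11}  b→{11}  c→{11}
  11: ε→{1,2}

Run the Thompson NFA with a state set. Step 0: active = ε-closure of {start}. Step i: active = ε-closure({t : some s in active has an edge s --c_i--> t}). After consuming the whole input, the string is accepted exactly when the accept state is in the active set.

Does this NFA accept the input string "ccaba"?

Answer: ACCEPT

Trace:
start: ε-closure({0}) = {0,1,2}
'c' @ 1: {3,4}
'c' @ 2: {5,6}
'a' @ 3: {7,8}
'b' @ 4: {9,10}
'a' @ 5: {1,2,11}  ✓accept
final: {1,2,11}; accept 1 in set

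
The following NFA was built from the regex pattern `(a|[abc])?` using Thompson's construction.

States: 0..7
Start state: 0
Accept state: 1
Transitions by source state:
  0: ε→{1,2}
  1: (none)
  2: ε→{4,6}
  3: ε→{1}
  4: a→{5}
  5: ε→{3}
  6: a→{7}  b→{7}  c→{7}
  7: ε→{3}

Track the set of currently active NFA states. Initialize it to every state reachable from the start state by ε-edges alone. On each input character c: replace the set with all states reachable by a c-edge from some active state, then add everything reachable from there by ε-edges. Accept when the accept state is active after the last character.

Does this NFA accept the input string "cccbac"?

start: ε-closure({0}) = {0,1,2,4,6}
'c' @ 1: {1,3,7}  ✓accept
'c' @ 2: {}  — state set empty
rest 'cbac' ignored (set empty)
final: {}; accept 1 not in set

Answer: REJECT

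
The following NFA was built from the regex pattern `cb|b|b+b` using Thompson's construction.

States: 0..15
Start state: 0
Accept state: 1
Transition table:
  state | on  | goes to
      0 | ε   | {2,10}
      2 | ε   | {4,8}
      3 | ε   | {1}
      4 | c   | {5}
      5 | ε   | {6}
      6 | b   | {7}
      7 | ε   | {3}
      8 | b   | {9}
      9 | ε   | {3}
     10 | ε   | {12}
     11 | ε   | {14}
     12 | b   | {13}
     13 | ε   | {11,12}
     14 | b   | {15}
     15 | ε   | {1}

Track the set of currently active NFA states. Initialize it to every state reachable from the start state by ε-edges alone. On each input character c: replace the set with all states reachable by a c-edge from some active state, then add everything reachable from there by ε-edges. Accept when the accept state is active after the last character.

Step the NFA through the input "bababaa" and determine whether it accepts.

start: ε-closure({0}) = {0,2,4,8,10,12}
'b' @ 1: {1,3,9,11,12,13,14}  (accept∈set)
'a' @ 2: {}  — no active states
rest 'babaa' ignored (set empty)
after full input: {}  (accept=1 not in)

Answer: REJECT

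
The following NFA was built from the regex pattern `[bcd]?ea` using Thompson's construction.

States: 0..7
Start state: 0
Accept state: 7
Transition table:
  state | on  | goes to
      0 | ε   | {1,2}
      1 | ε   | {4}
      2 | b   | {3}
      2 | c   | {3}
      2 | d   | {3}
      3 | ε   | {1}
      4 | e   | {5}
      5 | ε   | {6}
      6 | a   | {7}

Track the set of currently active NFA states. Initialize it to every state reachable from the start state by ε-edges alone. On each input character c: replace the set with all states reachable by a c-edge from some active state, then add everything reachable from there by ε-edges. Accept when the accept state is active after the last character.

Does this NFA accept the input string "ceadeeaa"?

start: ε-closure({0}) = {0,1,2,4}
'c' @ 1: {1,3,4}
'e' @ 2: {5,6}
'a' @ 3: {7}  (accept∈set)
'd' @ 4: {}  — no active states
rest 'eeaa' ignored (set empty)
final: {}; accept 7 not in set

Answer: REJECT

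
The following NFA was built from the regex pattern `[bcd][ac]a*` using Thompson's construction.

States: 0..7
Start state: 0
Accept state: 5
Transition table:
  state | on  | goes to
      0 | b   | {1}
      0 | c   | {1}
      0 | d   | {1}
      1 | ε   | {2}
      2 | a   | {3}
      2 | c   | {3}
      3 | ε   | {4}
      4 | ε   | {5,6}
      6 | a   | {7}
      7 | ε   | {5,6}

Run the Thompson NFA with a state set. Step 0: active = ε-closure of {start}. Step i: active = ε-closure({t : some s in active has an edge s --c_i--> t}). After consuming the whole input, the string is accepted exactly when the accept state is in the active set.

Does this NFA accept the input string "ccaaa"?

initial (ε-close {0}): {0}
'c' @ 1: {1,2}
'c' @ 2: {3,4,5,6}  ✓accept
'a' @ 3: {5,6,7}  ✓accept
'a' @ 4: {5,6,7}  ✓accept
'a' @ 5: {5,6,7}  ✓accept
after full input: {5,6,7}  (accept=5 in)

Answer: ACCEPT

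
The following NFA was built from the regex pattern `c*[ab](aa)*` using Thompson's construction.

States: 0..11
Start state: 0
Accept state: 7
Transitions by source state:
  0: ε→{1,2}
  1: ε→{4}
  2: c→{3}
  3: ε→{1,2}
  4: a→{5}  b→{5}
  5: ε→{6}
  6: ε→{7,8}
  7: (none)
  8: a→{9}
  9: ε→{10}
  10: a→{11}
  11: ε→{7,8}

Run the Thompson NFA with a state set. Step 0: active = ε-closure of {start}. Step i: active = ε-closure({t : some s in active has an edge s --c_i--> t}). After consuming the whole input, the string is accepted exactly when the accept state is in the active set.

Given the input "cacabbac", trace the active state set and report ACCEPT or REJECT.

Answer: REJECT

Steps:
S₀ = ε-closure({0}) = {0,1,2,4}
'c' @ 1: {1,2,3,4}
'a' @ 2: {5,6,7,8}  [accepting]
'c' @ 3: {}  — dead — no transitions
rest 'abbac' ignored (set empty)
end set {} — state 7 not in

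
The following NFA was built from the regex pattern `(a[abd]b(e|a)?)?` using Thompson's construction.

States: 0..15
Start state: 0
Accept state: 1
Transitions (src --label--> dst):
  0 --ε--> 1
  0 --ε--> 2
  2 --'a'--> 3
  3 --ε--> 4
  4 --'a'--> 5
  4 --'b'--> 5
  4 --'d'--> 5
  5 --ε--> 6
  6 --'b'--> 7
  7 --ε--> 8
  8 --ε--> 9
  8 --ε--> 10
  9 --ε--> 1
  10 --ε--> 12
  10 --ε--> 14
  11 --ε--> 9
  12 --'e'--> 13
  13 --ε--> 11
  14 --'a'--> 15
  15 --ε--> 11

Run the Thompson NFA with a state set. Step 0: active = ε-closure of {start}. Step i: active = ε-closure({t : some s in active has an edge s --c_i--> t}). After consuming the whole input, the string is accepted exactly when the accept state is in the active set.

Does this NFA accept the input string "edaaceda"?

Answer: REJECT

Trace:
initial (ε-close {0}): {0,1,2}
'e' @ 1: {}  — no active states
rest 'daaceda' ignored (set empty)
final: {}; accept 1 not in set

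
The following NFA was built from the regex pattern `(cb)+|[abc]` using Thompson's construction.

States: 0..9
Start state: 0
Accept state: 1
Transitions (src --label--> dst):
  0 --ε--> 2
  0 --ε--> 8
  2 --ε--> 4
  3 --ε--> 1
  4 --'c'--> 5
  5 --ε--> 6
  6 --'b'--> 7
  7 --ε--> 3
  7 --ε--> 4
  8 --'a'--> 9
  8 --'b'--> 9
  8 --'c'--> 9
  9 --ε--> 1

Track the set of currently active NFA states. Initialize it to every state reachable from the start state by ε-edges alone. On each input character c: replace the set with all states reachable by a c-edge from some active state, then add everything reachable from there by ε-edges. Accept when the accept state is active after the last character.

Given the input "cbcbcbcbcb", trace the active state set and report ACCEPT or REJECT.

S₀ = ε-closure({0}) = {0,2,4,8}
'c' @ 1: {1,5,6,9}  [accepting]
'b' @ 2: {1,3,4,7}  [accepting]
'c' @ 3: {5,6}
'b' @ 4: {1,3,4,7}  [accepting]
'c' @ 5: {5,6}
'b' @ 6: {1,3,4,7}  [accepting]
'c' @ 7: {5,6}
'b' @ 8: {1,3,4,7}  [accepting]
'c' @ 9: {5,6}
'b' @ 10: {1,3,4,7}  [accepting]
after full input: {1,3,4,7}  (accept=1 in)

Answer: ACCEPT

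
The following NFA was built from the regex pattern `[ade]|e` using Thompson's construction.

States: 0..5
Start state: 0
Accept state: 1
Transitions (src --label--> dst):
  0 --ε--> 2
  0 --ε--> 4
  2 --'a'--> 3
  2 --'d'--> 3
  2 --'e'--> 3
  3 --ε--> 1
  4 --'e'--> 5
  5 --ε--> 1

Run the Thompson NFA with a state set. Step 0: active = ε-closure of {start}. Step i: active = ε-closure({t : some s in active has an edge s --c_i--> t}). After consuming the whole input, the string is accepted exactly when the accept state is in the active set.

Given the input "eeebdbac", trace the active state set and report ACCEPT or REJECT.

S₀ = ε-closure({0}) = {0,2,4}
'e' @ 1: {1,3,5}  (accept∈set)
'e' @ 2: {}  — state set empty
rest 'ebdbac' ignored (set empty)
end set {} — state 1 not in

Answer: REJECT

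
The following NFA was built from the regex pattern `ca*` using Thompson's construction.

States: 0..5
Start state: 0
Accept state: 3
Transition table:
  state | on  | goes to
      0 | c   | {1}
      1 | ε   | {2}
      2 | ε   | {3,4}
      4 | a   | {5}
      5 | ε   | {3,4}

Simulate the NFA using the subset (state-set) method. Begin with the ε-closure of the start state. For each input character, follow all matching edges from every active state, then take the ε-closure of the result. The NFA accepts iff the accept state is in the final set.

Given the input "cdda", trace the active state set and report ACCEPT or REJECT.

start: ε-closure({0}) = {0}
'c' @ 1: {1,2,3,4}  [accepting]
'd' @ 2: {}  — state set empty
rest 'da' ignored (set empty)
end set {} — state 3 not in

Answer: REJECT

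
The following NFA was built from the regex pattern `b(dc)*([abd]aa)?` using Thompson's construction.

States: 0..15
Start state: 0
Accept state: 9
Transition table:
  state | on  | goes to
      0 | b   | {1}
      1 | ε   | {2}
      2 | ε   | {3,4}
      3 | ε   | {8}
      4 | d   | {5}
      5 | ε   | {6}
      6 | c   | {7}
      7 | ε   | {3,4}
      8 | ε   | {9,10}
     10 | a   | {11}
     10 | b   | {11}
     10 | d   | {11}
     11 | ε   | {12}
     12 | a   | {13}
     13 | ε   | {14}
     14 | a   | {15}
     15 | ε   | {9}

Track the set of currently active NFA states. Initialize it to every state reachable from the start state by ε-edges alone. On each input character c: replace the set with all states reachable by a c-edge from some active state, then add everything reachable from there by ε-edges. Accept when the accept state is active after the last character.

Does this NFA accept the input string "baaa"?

Answer: ACCEPT

Derivation:
start: ε-closure({0}) = {0}
'b' @ 1: {1,2,3,4,8,9,10}  (accept∈set)
'a' @ 2: {11,12}
'a' @ 3: {13,14}
'a' @ 4: {9,15}  (accept∈set)
end set {9,15} — state 9 in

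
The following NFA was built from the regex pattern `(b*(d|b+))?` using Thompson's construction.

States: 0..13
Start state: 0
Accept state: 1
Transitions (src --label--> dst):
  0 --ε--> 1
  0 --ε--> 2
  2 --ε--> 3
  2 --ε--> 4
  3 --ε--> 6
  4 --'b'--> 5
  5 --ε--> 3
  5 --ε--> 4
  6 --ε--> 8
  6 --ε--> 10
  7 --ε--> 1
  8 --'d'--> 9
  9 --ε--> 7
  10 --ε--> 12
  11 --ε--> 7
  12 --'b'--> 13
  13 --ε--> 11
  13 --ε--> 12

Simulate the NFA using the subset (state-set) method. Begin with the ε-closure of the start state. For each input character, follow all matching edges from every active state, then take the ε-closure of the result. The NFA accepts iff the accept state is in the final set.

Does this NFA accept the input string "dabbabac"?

S₀ = ε-closure({0}) = {0,1,2,3,4,6,8,10,12}
'd' @ 1: {1,7,9}  ✓accept
'a' @ 2: {}  — dead — no transitions
rest 'bbabac' ignored (set empty)
after full input: {}  (accept=1 not in)

Answer: REJECT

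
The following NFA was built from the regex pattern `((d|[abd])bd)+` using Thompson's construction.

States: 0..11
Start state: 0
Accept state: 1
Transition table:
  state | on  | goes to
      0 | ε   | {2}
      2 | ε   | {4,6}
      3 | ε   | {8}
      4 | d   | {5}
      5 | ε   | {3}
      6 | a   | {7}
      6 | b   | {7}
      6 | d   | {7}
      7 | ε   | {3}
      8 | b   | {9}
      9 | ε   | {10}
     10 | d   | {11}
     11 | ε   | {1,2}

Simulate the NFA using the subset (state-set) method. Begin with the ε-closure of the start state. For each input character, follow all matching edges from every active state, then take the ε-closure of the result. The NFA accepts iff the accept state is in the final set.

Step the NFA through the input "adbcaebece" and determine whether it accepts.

Answer: REJECT

Derivation:
initial (ε-close {0}): {0,2,4,6}
'a' @ 1: {3,7,8}
'd' @ 2: {}  — no active states
rest 'bcaebece' ignored (set empty)
final: {}; accept 1 not in set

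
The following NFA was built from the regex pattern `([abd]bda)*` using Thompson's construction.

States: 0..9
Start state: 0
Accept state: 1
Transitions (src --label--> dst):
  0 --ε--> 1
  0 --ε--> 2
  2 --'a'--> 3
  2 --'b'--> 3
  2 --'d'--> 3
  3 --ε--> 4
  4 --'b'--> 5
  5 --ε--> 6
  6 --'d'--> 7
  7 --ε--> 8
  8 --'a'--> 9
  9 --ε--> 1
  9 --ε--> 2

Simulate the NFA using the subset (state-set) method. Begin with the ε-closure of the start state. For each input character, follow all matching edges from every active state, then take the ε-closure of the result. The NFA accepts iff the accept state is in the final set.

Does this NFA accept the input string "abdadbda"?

Answer: ACCEPT

Trace:
initial (ε-close {0}): {0,1,2}
'a' @ 1: {3,4}
'b' @ 2: {5,6}
'd' @ 3: {7,8}
'a' @ 4: {1,2,9}  (accept∈set)
'd' @ 5: {3,4}
'b' @ 6: {5,6}
'd' @ 7: {7,8}
'a' @ 8: {1,2,9}  (accept∈set)
final: {1,2,9}; accept 1 in set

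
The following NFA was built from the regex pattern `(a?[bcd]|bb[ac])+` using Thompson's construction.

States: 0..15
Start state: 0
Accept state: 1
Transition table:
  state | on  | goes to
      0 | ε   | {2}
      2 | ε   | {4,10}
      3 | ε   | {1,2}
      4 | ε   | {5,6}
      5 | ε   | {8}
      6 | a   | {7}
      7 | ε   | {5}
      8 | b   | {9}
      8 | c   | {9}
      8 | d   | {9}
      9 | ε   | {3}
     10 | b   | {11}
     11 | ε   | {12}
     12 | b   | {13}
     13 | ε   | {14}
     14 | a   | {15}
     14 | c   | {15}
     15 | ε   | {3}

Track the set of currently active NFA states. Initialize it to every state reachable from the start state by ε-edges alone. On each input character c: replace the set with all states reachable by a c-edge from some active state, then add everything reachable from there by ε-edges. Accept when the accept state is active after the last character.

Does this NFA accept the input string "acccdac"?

start: ε-closure({0}) = {0,2,4,5,6,8,10}
'a' @ 1: {5,7,8}
'c' @ 2: {1,2,3,4,5,6,8,9,10}  [accepting]
'c' @ 3: {1,2,3,4,5,6,8,9,10}  [accepting]
'c' @ 4: {1,2,3,4,5,6,8,9,10}  [accepting]
'd' @ 5: {1,2,3,4,5,6,8,9,10}  [accepting]
'a' @ 6: {5,7,8}
'c' @ 7: {1,2,3,4,5,6,8,9,10}  [accepting]
final: {1,2,3,4,5,6,8,9,10}; accept 1 in set

Answer: ACCEPT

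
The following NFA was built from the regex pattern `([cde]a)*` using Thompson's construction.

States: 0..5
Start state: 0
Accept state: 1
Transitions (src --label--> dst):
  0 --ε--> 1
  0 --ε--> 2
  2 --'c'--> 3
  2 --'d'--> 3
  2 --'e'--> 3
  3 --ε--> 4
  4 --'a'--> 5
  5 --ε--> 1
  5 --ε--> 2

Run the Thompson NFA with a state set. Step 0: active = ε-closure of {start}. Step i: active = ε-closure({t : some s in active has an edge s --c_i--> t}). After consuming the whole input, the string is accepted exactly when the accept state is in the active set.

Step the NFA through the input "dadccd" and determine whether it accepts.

Answer: REJECT

Trace:
S₀ = ε-closure({0}) = {0,1,2}
'd' @ 1: {3,4}
'a' @ 2: {1,2,5}  (accept∈set)
'd' @ 3: {3,4}
'c' @ 4: {}  — dead — no transitions
rest 'cd' ignored (set empty)
after full input: {}  (accept=1 not in)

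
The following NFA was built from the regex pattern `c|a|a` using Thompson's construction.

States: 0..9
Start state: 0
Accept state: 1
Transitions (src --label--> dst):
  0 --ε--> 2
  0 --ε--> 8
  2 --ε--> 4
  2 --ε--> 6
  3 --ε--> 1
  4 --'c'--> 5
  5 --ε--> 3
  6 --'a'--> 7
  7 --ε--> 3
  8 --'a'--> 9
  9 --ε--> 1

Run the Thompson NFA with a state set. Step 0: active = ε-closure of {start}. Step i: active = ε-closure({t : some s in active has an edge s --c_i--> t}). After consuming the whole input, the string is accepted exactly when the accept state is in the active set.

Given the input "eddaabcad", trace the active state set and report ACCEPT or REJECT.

Answer: REJECT

Steps:
S₀ = ε-closure({0}) = {0,2,4,6,8}
'e' @ 1: {}  — no active states
rest 'ddaabcad' ignored (set empty)
final: {}; accept 1 not in set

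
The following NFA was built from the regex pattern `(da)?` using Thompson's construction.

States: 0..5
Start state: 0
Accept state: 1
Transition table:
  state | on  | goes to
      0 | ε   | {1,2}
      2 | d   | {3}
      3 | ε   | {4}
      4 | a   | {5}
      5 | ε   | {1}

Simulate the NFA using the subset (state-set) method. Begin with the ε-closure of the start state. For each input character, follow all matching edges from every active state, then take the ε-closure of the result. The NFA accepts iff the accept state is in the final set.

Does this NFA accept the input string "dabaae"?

S₀ = ε-closure({0}) = {0,1,2}
'd' @ 1: {3,4}
'a' @ 2: {1,5}  (accept∈set)
'b' @ 3: {}  — state set empty
rest 'aae' ignored (set empty)
final: {}; accept 1 not in set

Answer: REJECT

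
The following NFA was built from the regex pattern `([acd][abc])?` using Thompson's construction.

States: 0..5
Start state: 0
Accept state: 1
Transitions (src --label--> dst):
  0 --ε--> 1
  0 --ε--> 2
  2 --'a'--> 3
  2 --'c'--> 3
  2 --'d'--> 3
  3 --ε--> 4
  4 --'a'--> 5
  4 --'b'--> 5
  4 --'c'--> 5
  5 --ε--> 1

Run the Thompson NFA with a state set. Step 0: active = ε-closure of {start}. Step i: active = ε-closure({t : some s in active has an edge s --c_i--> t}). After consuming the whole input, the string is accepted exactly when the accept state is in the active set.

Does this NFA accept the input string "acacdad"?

S₀ = ε-closure({0}) = {0,1,2}
'a' @ 1: {3,4}
'c' @ 2: {1,5}  (accept∈set)
'a' @ 3: {}  — no active states
rest 'cdad' ignored (set empty)
final: {}; accept 1 not in set

Answer: REJECT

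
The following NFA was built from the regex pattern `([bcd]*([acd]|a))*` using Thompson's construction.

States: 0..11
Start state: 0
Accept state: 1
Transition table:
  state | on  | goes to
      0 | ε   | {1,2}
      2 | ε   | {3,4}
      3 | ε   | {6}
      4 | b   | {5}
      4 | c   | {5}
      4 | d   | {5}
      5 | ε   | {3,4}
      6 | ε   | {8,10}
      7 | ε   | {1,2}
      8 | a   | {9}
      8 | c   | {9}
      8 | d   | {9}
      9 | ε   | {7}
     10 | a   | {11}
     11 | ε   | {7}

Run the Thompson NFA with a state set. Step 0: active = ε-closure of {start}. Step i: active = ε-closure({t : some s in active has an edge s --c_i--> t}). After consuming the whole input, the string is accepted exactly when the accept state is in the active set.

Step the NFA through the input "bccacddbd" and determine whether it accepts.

Answer: ACCEPT

Trace:
S₀ = ε-closure({0}) = {0,1,2,3,4,6,8,10}
'b' @ 1: {3,4,5,6,8,10}
'c' @ 2: {1,2,3,4,5,6,7,8,9,10}  [accepting]
'c' @ 3: {1,2,3,4,5,6,7,8,9,10}  [accepting]
'a' @ 4: {1,2,3,4,6,7,8,9,10,11}  [accepting]
'c' @ 5: {1,2,3,4,5,6,7,8,9,10}  [accepting]
'd' @ 6: {1,2,3,4,5,6,7,8,9,10}  [accepting]
'd' @ 7: {1,2,3,4,5,6,7,8,9,10}  [accepting]
'b' @ 8: {3,4,5,6,8,10}
'd' @ 9: {1,2,3,4,5,6,7,8,9,10}  [accepting]
final: {1,2,3,4,5,6,7,8,9,10}; accept 1 in set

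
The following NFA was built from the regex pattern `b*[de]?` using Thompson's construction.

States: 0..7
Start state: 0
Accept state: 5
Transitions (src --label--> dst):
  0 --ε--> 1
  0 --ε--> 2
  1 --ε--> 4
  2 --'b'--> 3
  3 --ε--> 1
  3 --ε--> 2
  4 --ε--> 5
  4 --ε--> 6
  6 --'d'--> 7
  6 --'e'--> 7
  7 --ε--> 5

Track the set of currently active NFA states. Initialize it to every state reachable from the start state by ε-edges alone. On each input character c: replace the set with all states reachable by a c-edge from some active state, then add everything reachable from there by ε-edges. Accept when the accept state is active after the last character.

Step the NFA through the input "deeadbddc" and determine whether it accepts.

Answer: REJECT

Derivation:
S₀ = ε-closure({0}) = {0,1,2,4,5,6}
'd' @ 1: {5,7}  [accepting]
'e' @ 2: {}  — no active states
rest 'eadbddc' ignored (set empty)
after full input: {}  (accept=5 not in)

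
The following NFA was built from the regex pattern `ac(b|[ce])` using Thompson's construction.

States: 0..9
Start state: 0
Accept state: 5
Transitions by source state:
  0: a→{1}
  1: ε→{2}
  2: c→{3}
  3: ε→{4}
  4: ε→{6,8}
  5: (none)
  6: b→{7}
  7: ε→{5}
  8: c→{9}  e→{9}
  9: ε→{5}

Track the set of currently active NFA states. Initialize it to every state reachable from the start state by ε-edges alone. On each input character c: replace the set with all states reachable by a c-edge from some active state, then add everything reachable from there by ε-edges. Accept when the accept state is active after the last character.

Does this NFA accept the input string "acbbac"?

initial (ε-close {0}): {0}
'a' @ 1: {1,2}
'c' @ 2: {3,4,6,8}
'b' @ 3: {5,7}  [accepting]
'b' @ 4: {}  — state set empty
rest 'ac' ignored (set empty)
after full input: {}  (accept=5 not in)

Answer: REJECT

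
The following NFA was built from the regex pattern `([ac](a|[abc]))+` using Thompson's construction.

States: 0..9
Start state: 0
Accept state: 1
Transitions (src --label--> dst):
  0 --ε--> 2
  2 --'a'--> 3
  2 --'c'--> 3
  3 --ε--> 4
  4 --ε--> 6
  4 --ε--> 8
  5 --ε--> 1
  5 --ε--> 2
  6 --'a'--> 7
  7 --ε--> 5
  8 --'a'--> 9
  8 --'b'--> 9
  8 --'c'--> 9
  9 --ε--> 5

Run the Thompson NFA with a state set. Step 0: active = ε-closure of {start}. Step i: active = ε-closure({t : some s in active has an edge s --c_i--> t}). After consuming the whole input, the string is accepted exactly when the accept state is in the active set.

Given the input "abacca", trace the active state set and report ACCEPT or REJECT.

Answer: ACCEPT

Steps:
S₀ = ε-closure({0}) = {0,2}
'a' @ 1: {3,4,6,8}
'b' @ 2: {1,2,5,9}  (accept∈set)
'a' @ 3: {3,4,6,8}
'c' @ 4: {1,2,5,9}  (accept∈set)
'c' @ 5: {3,4,6,8}
'a' @ 6: {1,2,5,7,9}  (accept∈set)
end set {1,2,5,7,9} — state 1 in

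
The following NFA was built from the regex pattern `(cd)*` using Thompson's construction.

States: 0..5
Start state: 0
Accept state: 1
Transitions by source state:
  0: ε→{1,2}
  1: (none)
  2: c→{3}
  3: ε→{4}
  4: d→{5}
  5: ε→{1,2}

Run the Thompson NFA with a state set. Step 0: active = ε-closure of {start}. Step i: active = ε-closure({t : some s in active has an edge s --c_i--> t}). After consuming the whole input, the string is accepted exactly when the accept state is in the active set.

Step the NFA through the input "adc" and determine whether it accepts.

start: ε-closure({0}) = {0,1,2}
'a' @ 1: {}  — no active states
rest 'dc' ignored (set empty)
after full input: {}  (accept=1 not in)

Answer: REJECT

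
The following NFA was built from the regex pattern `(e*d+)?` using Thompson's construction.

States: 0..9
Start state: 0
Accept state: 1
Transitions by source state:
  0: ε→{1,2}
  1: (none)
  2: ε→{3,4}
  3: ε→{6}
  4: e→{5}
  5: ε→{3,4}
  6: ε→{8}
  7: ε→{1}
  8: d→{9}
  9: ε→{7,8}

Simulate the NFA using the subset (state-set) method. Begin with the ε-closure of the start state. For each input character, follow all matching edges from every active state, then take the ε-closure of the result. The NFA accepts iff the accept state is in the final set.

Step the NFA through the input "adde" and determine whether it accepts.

Answer: REJECT

Trace:
initial (ε-close {0}): {0,1,2,3,4,6,8}
'a' @ 1: {}  — state set empty
rest 'dde' ignored (set empty)
final: {}; accept 1 not in set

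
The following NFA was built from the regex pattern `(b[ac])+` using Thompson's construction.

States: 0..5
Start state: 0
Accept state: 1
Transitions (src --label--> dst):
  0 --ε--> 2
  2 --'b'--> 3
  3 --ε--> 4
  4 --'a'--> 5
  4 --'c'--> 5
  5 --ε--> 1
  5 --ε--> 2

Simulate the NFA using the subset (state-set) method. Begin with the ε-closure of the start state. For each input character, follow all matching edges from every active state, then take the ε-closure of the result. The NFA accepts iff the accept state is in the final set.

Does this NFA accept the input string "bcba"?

start: ε-closure({0}) = {0,2}
'b' @ 1: {3,4}
'c' @ 2: {1,2,5}  (accept∈set)
'b' @ 3: {3,4}
'a' @ 4: {1,2,5}  (accept∈set)
end set {1,2,5} — state 1 in

Answer: ACCEPT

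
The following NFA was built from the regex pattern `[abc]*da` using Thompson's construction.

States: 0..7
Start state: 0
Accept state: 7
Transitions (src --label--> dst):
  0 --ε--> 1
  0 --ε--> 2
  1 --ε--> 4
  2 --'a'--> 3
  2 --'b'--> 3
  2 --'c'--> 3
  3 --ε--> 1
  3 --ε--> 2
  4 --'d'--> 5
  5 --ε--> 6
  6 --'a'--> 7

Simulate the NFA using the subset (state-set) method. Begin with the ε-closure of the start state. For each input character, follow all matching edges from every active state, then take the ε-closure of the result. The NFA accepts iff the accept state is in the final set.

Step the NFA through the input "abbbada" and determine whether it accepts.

initial (ε-close {0}): {0,1,2,4}
'a' @ 1: {1,2,3,4}
'b' @ 2: {1,2,3,4}
'b' @ 3: {1,2,3,4}
'b' @ 4: {1,2,3,4}
'a' @ 5: {1,2,3,4}
'd' @ 6: {5,6}
'a' @ 7: {7}  [accepting]
final: {7}; accept 7 in set

Answer: ACCEPT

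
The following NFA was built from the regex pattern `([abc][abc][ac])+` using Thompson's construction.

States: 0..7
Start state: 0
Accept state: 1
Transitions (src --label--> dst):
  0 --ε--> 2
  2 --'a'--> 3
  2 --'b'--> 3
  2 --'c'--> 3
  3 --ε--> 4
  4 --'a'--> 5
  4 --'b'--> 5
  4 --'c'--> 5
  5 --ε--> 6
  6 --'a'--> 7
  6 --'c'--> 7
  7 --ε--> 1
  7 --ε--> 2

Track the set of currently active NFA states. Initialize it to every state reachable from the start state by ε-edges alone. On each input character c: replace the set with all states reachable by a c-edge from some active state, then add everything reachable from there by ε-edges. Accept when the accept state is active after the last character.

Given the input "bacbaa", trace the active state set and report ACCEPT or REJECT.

S₀ = ε-closure({0}) = {0,2}
'b' @ 1: {3,4}
'a' @ 2: {5,6}
'c' @ 3: {1,2,7}  (accept∈set)
'b' @ 4: {3,4}
'a' @ 5: {5,6}
'a' @ 6: {1,2,7}  (accept∈set)
end set {1,2,7} — state 1 in

Answer: ACCEPT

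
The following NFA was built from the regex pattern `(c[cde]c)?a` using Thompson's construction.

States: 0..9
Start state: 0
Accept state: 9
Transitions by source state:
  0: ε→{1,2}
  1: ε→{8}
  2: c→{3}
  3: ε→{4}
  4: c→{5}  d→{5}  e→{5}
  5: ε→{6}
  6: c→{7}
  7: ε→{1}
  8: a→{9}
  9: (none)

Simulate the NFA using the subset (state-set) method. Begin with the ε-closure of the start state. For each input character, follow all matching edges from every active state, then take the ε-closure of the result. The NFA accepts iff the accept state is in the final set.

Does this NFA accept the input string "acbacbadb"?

Answer: REJECT

Derivation:
initial (ε-close {0}): {0,1,2,8}
'a' @ 1: {9}  [accepting]
'c' @ 2: {}  — no active states
rest 'bacbadb' ignored (set empty)
end set {} — state 9 not in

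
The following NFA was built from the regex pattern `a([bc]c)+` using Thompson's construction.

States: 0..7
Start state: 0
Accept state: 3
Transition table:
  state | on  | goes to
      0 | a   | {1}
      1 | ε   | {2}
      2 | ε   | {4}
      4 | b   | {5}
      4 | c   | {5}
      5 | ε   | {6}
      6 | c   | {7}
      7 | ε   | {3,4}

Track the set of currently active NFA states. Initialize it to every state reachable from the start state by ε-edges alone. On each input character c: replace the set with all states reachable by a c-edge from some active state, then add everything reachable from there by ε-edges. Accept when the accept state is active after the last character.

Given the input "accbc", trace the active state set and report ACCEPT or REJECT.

Answer: ACCEPT

Steps:
initial (ε-close {0}): {0}
'a' @ 1: {1,2,4}
'c' @ 2: {5,6}
'c' @ 3: {3,4,7}  ✓accept
'b' @ 4: {5,6}
'c' @ 5: {3,4,7}  ✓accept
after full input: {3,4,7}  (accept=3 in)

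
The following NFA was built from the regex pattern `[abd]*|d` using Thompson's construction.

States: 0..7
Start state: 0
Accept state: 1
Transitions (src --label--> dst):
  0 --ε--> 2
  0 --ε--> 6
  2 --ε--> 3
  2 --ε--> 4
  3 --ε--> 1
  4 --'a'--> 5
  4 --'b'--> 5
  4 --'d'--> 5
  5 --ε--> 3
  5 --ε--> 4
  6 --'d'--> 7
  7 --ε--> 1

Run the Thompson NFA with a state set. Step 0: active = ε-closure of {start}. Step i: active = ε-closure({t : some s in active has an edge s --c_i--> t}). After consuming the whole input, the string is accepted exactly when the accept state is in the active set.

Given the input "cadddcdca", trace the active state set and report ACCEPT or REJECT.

Answer: REJECT

Derivation:
initial (ε-close {0}): {0,1,2,3,4,6}
'c' @ 1: {}  — state set empty
rest 'adddcdca' ignored (set empty)
after full input: {}  (accept=1 not in)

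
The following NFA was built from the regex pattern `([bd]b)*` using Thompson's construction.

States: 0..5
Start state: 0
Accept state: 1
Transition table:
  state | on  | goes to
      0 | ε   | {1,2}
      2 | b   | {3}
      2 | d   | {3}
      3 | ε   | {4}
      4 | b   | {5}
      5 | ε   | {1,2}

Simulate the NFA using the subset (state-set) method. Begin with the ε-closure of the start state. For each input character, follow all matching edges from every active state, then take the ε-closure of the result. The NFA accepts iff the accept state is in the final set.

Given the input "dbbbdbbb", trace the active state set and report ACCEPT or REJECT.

start: ε-closure({0}) = {0,1,2}
'd' @ 1: {3,4}
'b' @ 2: {1,2,5}  [accepting]
'b' @ 3: {3,4}
'b' @ 4: {1,2,5}  [accepting]
'd' @ 5: {3,4}
'b' @ 6: {1,2,5}  [accepting]
'b' @ 7: {3,4}
'b' @ 8: {1,2,5}  [accepting]
after full input: {1,2,5}  (accept=1 in)

Answer: ACCEPT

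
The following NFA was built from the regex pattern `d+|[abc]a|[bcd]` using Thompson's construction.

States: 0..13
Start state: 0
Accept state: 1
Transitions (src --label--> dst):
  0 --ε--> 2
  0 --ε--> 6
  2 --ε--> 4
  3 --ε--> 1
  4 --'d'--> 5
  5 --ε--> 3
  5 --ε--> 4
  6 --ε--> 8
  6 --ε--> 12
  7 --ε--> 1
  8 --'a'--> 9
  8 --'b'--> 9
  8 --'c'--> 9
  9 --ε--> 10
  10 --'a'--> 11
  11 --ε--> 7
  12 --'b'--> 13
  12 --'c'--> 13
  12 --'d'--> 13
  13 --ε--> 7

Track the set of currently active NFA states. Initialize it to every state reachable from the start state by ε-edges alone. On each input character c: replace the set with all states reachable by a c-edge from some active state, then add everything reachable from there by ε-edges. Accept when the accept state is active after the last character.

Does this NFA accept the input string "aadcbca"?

Answer: REJECT

Derivation:
S₀ = ε-closure({0}) = {0,2,4,6,8,12}
'a' @ 1: {9,10}
'a' @ 2: {1,7,11}  ✓accept
'd' @ 3: {}  — state set empty
rest 'cbca' ignored (set empty)
after full input: {}  (accept=1 not in)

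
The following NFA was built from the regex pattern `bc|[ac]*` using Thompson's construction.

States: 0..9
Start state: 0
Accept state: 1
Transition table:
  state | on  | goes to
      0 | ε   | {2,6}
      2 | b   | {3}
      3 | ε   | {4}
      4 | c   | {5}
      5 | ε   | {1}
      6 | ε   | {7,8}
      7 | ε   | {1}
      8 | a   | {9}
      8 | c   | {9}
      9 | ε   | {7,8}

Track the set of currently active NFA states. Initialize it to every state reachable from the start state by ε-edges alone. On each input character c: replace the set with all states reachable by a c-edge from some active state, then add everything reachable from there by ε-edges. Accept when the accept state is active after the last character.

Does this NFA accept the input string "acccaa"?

initial (ε-close {0}): {0,1,2,6,7,8}
'a' @ 1: {1,7,8,9}  [accepting]
'c' @ 2: {1,7,8,9}  [accepting]
'c' @ 3: {1,7,8,9}  [accepting]
'c' @ 4: {1,7,8,9}  [accepting]
'a' @ 5: {1,7,8,9}  [accepting]
'a' @ 6: {1,7,8,9}  [accepting]
after full input: {1,7,8,9}  (accept=1 in)

Answer: ACCEPT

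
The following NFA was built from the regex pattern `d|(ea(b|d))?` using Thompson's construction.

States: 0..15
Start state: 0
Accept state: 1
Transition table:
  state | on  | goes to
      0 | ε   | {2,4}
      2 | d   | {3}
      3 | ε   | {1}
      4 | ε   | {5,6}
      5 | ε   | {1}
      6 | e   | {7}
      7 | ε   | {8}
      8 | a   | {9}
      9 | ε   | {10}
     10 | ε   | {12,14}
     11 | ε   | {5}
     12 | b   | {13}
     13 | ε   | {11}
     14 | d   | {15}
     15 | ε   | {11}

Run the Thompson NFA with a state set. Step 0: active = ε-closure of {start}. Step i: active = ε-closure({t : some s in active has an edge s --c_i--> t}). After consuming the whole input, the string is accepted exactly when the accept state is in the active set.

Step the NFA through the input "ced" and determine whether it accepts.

S₀ = ε-closure({0}) = {0,1,2,4,5,6}
'c' @ 1: {}  — state set empty
rest 'ed' ignored (set empty)
end set {} — state 1 not in

Answer: REJECT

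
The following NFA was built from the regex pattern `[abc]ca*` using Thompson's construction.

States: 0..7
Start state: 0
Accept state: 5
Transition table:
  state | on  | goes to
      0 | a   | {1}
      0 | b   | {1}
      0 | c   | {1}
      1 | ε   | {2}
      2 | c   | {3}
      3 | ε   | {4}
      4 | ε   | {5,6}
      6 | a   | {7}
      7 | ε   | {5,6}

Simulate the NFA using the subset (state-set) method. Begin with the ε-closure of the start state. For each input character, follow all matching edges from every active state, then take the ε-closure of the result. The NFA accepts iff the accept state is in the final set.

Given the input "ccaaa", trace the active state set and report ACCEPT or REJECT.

initial (ε-close {0}): {0}
'c' @ 1: {1,2}
'c' @ 2: {3,4,5,6}  ✓accept
'a' @ 3: {5,6,7}  ✓accept
'a' @ 4: {5,6,7}  ✓accept
'a' @ 5: {5,6,7}  ✓accept
end set {5,6,7} — state 5 in

Answer: ACCEPT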